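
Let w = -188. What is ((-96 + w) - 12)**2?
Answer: 87616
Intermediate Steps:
((-96 + w) - 12)**2 = ((-96 - 188) - 12)**2 = (-284 - 12)**2 = (-296)**2 = 87616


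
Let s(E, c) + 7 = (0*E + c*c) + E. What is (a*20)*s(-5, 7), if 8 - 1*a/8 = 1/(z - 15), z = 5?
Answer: 47952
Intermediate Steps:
s(E, c) = -7 + E + c² (s(E, c) = -7 + ((0*E + c*c) + E) = -7 + ((0 + c²) + E) = -7 + (c² + E) = -7 + (E + c²) = -7 + E + c²)
a = 324/5 (a = 64 - 8/(5 - 15) = 64 - 8/(-10) = 64 - 8*(-⅒) = 64 + ⅘ = 324/5 ≈ 64.800)
(a*20)*s(-5, 7) = ((324/5)*20)*(-7 - 5 + 7²) = 1296*(-7 - 5 + 49) = 1296*37 = 47952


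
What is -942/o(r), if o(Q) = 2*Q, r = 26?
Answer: -471/26 ≈ -18.115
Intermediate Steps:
-942/o(r) = -942/(2*26) = -942/52 = -942*1/52 = -471/26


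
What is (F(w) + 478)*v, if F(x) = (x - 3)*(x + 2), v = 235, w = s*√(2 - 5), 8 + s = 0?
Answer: 65800 + 1880*I*√3 ≈ 65800.0 + 3256.3*I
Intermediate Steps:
s = -8 (s = -8 + 0 = -8)
w = -8*I*√3 (w = -8*√(2 - 5) = -8*I*√3 ≈ -13.856*I)
F(x) = (-3 + x)*(2 + x)
(F(w) + 478)*v = ((-6 + (-8*I*√3)² - (-8)*I*√3) + 478)*235 = ((-6 - 192 + 8*I*√3) + 478)*235 = ((-198 + 8*I*√3) + 478)*235 = (280 + 8*I*√3)*235 = 65800 + 1880*I*√3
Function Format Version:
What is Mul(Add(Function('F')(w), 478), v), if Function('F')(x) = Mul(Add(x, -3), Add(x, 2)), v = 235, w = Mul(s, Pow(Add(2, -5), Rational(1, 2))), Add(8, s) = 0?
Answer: Add(65800, Mul(1880, I, Pow(3, Rational(1, 2)))) ≈ Add(65800., Mul(3256.3, I))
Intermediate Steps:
s = -8 (s = Add(-8, 0) = -8)
w = Mul(-8, I, Pow(3, Rational(1, 2))) (w = Mul(-8, Pow(Add(2, -5), Rational(1, 2))) = Mul(-8, Pow(-3, Rational(1, 2))) = Mul(-8, Mul(I, Pow(3, Rational(1, 2)))) = Mul(-8, I, Pow(3, Rational(1, 2))) ≈ Mul(-13.856, I))
Function('F')(x) = Mul(Add(-3, x), Add(2, x))
Mul(Add(Function('F')(w), 478), v) = Mul(Add(Add(-6, Pow(Mul(-8, I, Pow(3, Rational(1, 2))), 2), Mul(-1, Mul(-8, I, Pow(3, Rational(1, 2))))), 478), 235) = Mul(Add(Add(-6, -192, Mul(8, I, Pow(3, Rational(1, 2)))), 478), 235) = Mul(Add(Add(-198, Mul(8, I, Pow(3, Rational(1, 2)))), 478), 235) = Mul(Add(280, Mul(8, I, Pow(3, Rational(1, 2)))), 235) = Add(65800, Mul(1880, I, Pow(3, Rational(1, 2))))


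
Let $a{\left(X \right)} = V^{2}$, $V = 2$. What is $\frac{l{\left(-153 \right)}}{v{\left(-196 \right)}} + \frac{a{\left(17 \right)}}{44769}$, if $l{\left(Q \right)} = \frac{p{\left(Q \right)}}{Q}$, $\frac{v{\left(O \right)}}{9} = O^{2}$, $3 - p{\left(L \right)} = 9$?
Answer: $\frac{11770219}{131568211656} \approx 8.9461 \cdot 10^{-5}$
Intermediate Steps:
$p{\left(L \right)} = -6$ ($p{\left(L \right)} = 3 - 9 = -6$)
$a{\left(X \right)} = 4$ ($a{\left(X \right)} = 2^{2} = 4$)
$v{\left(O \right)} = 9 O^{2}$
$l{\left(Q \right)} = - \frac{6}{Q}$
$\frac{l{\left(-153 \right)}}{v{\left(-196 \right)}} + \frac{a{\left(17 \right)}}{44769} = \frac{\left(-6\right) \frac{1}{-153}}{9 \left(-196\right)^{2}} + \frac{4}{44769} = \frac{\left(-6\right) \left(- \frac{1}{153}\right)}{9 \cdot 38416} + 4 \cdot \frac{1}{44769} = \frac{2}{51 \cdot 345744} + \frac{4}{44769} = \frac{2}{51} \cdot \frac{1}{345744} + \frac{4}{44769} = \frac{1}{8816472} + \frac{4}{44769} = \frac{11770219}{131568211656}$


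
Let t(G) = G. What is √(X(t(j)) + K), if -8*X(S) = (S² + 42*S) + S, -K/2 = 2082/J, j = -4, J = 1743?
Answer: √23104046/1162 ≈ 4.1365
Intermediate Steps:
K = -1388/581 (K = -4164/1743 = -2*694/581 = -1388/581 ≈ -2.3890)
X(S) = -43*S/8 - S²/8 (X(S) = -((S² + 42*S) + S)/8 = -(S² + 43*S)/8 = -43*S/8 - S²/8)
√(X(t(j)) + K) = √(-⅛*(-4)*(43 - 4) - 1388/581) = √(-⅛*(-4)*39 - 1388/581) = √(39/2 - 1388/581) = √(19883/1162) = √23104046/1162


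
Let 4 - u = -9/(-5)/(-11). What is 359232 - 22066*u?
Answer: 1336786/5 ≈ 2.6736e+5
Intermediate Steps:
u = 229/55 (u = 4 - (-9/(-5))/(-11) = 4 - (-9*(-1/5))*(-1)/11 = 4 - 9*(-1)/(5*11) = 4 - 1*(-9/55) = 4 + 9/55 = 229/55 ≈ 4.1636)
359232 - 22066*u = 359232 - 22066*229/55 = 359232 - 1*459374/5 = 359232 - 459374/5 = 1336786/5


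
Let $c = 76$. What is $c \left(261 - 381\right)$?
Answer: $-9120$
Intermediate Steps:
$c \left(261 - 381\right) = 76 \left(261 - 381\right) = 76 \left(-120\right) = -9120$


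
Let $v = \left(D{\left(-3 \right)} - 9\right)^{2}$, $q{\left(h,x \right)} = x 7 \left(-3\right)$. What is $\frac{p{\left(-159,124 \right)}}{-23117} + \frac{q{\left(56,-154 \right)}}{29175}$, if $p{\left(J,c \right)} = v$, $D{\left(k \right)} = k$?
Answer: $\frac{23519726}{224812825} \approx 0.10462$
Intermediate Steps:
$q{\left(h,x \right)} = - 21 x$ ($q{\left(h,x \right)} = 7 x \left(-3\right) = - 21 x$)
$v = 144$ ($v = \left(-3 - 9\right)^{2} = \left(-12\right)^{2} = 144$)
$p{\left(J,c \right)} = 144$
$\frac{p{\left(-159,124 \right)}}{-23117} + \frac{q{\left(56,-154 \right)}}{29175} = \frac{144}{-23117} + \frac{\left(-21\right) \left(-154\right)}{29175} = 144 \left(- \frac{1}{23117}\right) + 3234 \cdot \frac{1}{29175} = - \frac{144}{23117} + \frac{1078}{9725} = \frac{23519726}{224812825}$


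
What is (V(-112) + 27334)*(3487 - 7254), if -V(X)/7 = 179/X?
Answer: -1648149141/16 ≈ -1.0301e+8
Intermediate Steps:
V(X) = -1253/X
(V(-112) + 27334)*(3487 - 7254) = (-1253/(-112) + 27334)*(3487 - 7254) = (-1253*(-1/112) + 27334)*(-3767) = (179/16 + 27334)*(-3767) = (437523/16)*(-3767) = -1648149141/16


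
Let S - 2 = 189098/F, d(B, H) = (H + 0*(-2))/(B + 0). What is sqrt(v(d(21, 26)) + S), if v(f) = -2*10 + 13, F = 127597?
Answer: I*sqrt(57276634539)/127597 ≈ 1.8756*I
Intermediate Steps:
d(B, H) = H/B (d(B, H) = (H + 0)/B = H/B)
S = 444292/127597 (S = 2 + 189098/127597 = 444292/127597 ≈ 3.4820)
v(f) = -7 (v(f) = -20 + 13 = -7)
sqrt(v(d(21, 26)) + S) = sqrt(-7 + 444292/127597) = sqrt(-448887/127597) = I*sqrt(57276634539)/127597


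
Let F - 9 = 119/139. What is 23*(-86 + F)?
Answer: -243432/139 ≈ -1751.3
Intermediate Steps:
F = 1370/139 (F = 9 + 119/139 = 1370/139 ≈ 9.8561)
23*(-86 + F) = 23*(-86 + 1370/139) = 23*(-10584/139) = -243432/139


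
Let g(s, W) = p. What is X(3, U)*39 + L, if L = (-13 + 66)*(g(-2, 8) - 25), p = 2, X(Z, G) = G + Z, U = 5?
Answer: -907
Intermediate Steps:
g(s, W) = 2
L = -1219 (L = (-13 + 66)*(2 - 25) = 53*(-23) = -1219)
X(3, U)*39 + L = (5 + 3)*39 - 1219 = 8*39 - 1219 = 312 - 1219 = -907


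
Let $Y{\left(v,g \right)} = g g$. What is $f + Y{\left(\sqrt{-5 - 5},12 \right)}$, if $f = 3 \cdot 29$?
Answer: $231$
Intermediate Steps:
$f = 87$
$Y{\left(v,g \right)} = g^{2}$
$f + Y{\left(\sqrt{-5 - 5},12 \right)} = 87 + 12^{2} = 87 + 144 = 231$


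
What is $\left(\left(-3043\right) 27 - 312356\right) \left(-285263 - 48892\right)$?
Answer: $131829828135$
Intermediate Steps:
$\left(\left(-3043\right) 27 - 312356\right) \left(-285263 - 48892\right) = \left(-82161 - 312356\right) \left(-334155\right) = \left(-394517\right) \left(-334155\right) = 131829828135$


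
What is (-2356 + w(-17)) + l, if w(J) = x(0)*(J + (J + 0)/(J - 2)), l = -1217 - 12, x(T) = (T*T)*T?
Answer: -3585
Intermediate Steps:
x(T) = T³ (x(T) = T²*T = T³)
l = -1229
w(J) = 0 (w(J) = 0³*(J + (J + 0)/(J - 2)) = 0*(J + J/(-2 + J)) = 0)
(-2356 + w(-17)) + l = (-2356 + 0) - 1229 = -2356 - 1229 = -3585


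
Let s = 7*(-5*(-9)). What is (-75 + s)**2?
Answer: 57600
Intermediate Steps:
s = 315 (s = 7*45 = 315)
(-75 + s)**2 = (-75 + 315)**2 = 240**2 = 57600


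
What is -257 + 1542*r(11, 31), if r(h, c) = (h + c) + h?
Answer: 81469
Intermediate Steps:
r(h, c) = c + 2*h (r(h, c) = (c + h) + h = c + 2*h)
-257 + 1542*r(11, 31) = -257 + 1542*(31 + 2*11) = -257 + 1542*(31 + 22) = -257 + 1542*53 = -257 + 81726 = 81469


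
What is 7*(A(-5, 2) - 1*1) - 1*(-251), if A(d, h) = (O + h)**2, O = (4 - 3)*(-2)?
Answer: 244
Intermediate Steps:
O = -2 (O = 1*(-2) = -2)
A(d, h) = (-2 + h)**2
7*(A(-5, 2) - 1*1) - 1*(-251) = 7*((-2 + 2)**2 - 1*1) - 1*(-251) = 7*(0**2 - 1) + 251 = 7*(0 - 1) + 251 = 7*(-1) + 251 = -7 + 251 = 244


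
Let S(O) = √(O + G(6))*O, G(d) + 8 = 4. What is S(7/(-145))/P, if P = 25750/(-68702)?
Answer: 240457*I*√85115/270696875 ≈ 0.25915*I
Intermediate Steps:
G(d) = -4 (G(d) = -8 + 4 = -4)
S(O) = O*√(-4 + O) (S(O) = √(O - 4)*O = √(-4 + O)*O = O*√(-4 + O))
P = -12875/34351 (P = 25750*(-1/68702) = -12875/34351 ≈ -0.37481)
S(7/(-145))/P = ((7/(-145))*√(-4 + 7/(-145)))/(-12875/34351) = ((7*(-1/145))*√(-4 + 7*(-1/145)))*(-34351/12875) = -7*√(-4 - 7/145)/145*(-34351/12875) = -7*I*√85115/21025*(-34351/12875) = 240457*I*√85115/270696875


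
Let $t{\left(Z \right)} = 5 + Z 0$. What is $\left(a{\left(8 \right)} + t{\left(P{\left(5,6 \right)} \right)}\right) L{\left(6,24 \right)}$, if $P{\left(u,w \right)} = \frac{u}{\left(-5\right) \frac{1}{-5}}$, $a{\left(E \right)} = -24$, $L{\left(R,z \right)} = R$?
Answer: $-114$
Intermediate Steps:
$P{\left(u,w \right)} = u$ ($P{\left(u,w \right)} = \frac{u}{\left(-5\right) \left(- \frac{1}{5}\right)} = \frac{u}{1} = u 1 = u$)
$t{\left(Z \right)} = 5$ ($t{\left(Z \right)} = 5 + 0 = 5$)
$\left(a{\left(8 \right)} + t{\left(P{\left(5,6 \right)} \right)}\right) L{\left(6,24 \right)} = \left(-24 + 5\right) 6 = \left(-19\right) 6 = -114$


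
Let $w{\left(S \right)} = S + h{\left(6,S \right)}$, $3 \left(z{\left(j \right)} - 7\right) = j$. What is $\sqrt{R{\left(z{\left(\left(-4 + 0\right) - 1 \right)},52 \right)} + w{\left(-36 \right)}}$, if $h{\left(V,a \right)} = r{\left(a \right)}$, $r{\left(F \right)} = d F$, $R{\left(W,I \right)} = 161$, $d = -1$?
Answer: $\sqrt{161} \approx 12.689$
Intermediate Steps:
$z{\left(j \right)} = 7 + \frac{j}{3}$
$r{\left(F \right)} = - F$
$h{\left(V,a \right)} = - a$
$w{\left(S \right)} = 0$ ($w{\left(S \right)} = S - S = 0$)
$\sqrt{R{\left(z{\left(\left(-4 + 0\right) - 1 \right)},52 \right)} + w{\left(-36 \right)}} = \sqrt{161 + 0} = \sqrt{161}$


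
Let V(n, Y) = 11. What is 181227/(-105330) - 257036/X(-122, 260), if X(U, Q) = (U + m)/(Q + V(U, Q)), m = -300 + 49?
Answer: 2445626170603/13096030 ≈ 1.8675e+5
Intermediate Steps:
m = -251
X(U, Q) = (-251 + U)/(11 + Q) (X(U, Q) = (U - 251)/(Q + 11) = (-251 + U)/(11 + Q))
181227/(-105330) - 257036/X(-122, 260) = 181227/(-105330) - 257036*(11 + 260)/(-251 - 122) = 181227*(-1/105330) - 257036/(-373/271) = -60409/35110 - 257036/((1/271)*(-373)) = -60409/35110 - 257036/(-373/271) = -60409/35110 - 257036*(-271/373) = -60409/35110 + 69656756/373 = 2445626170603/13096030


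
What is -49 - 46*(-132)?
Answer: 6023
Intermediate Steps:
-49 - 46*(-132) = -49 + 6072 = 6023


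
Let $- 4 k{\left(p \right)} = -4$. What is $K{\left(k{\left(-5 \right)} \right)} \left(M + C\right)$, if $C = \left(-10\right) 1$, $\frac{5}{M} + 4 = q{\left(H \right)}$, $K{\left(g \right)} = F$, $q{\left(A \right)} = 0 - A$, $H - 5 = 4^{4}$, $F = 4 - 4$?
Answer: $0$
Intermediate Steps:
$k{\left(p \right)} = 1$ ($k{\left(p \right)} = \left(- \frac{1}{4}\right) \left(-4\right) = 1$)
$F = 0$ ($F = 4 - 4 = 0$)
$H = 261$ ($H = 5 + 4^{4} = 5 + 256 = 261$)
$q{\left(A \right)} = - A$
$K{\left(g \right)} = 0$
$M = - \frac{1}{53}$ ($M = \frac{5}{-4 - 261} = \frac{5}{-265} = 5 \left(- \frac{1}{265}\right) = - \frac{1}{53} \approx -0.018868$)
$C = -10$
$K{\left(k{\left(-5 \right)} \right)} \left(M + C\right) = 0 \left(- \frac{1}{53} - 10\right) = 0 \left(- \frac{531}{53}\right) = 0$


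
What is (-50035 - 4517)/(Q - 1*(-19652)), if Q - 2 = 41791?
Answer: -54552/61445 ≈ -0.88782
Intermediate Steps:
Q = 41793 (Q = 2 + 41791 = 41793)
(-50035 - 4517)/(Q - 1*(-19652)) = (-50035 - 4517)/(41793 - 1*(-19652)) = -54552/(41793 + 19652) = -54552/61445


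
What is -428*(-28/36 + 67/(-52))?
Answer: 103469/117 ≈ 884.35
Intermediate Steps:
-428*(-28/36 + 67/(-52)) = -428*(-28*1/36 + 67*(-1/52)) = -428*(-7/9 - 67/52) = -428*(-967)/468 = -1*(-103469/117) = 103469/117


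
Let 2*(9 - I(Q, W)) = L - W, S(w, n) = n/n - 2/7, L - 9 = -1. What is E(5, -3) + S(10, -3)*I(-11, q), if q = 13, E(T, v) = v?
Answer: 73/14 ≈ 5.2143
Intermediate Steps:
L = 8 (L = 9 - 1 = 8)
S(w, n) = 5/7 (S(w, n) = 1 - 2*⅐ = 1 - 2/7 = 5/7)
I(Q, W) = 5 + W/2 (I(Q, W) = 9 - (8 - W)/2 = 9 + (-4 + W/2) = 5 + W/2)
E(5, -3) + S(10, -3)*I(-11, q) = -3 + 5*(5 + (½)*13)/7 = -3 + 5*(5 + 13/2)/7 = -3 + (5/7)*(23/2) = -3 + 115/14 = 73/14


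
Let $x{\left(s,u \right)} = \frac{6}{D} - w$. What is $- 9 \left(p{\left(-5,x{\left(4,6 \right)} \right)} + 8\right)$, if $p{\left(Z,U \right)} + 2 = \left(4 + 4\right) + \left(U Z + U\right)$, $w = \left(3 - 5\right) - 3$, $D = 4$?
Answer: $108$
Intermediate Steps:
$w = -5$ ($w = -2 - 3 = -5$)
$x{\left(s,u \right)} = \frac{13}{2}$ ($x{\left(s,u \right)} = \frac{6}{4} - -5 = 6 \cdot \frac{1}{4} + 5 = \frac{3}{2} + 5 = \frac{13}{2}$)
$p{\left(Z,U \right)} = 6 + U + U Z$ ($p{\left(Z,U \right)} = -2 + \left(\left(4 + 4\right) + \left(U Z + U\right)\right) = -2 + \left(8 + \left(U + U Z\right)\right) = -2 + \left(8 + U + U Z\right) = 6 + U + U Z$)
$- 9 \left(p{\left(-5,x{\left(4,6 \right)} \right)} + 8\right) = - 9 \left(\left(6 + \frac{13}{2} + \frac{13}{2} \left(-5\right)\right) + 8\right) = - 9 \left(\left(6 + \frac{13}{2} - \frac{65}{2}\right) + 8\right) = - 9 \left(-20 + 8\right) = \left(-9\right) \left(-12\right) = 108$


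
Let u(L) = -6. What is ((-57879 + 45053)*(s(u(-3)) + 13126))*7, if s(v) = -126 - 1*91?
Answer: -1158995838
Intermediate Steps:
s(v) = -217 (s(v) = -126 - 91 = -217)
((-57879 + 45053)*(s(u(-3)) + 13126))*7 = ((-57879 + 45053)*(-217 + 13126))*7 = -12826*12909*7 = -165570834*7 = -1158995838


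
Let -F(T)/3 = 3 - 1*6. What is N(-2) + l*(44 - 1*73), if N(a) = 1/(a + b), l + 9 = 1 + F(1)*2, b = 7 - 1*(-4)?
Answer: -2609/9 ≈ -289.89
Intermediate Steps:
b = 11 (b = 7 + 4 = 11)
F(T) = 9 (F(T) = -3*(3 - 1*6) = -3*(3 - 6) = -3*(-3) = 9)
l = 10 (l = -9 + (1 + 9*2) = -9 + (1 + 18) = -9 + 19 = 10)
N(a) = 1/(11 + a) (N(a) = 1/(a + 11) = 1/(11 + a))
N(-2) + l*(44 - 1*73) = 1/(11 - 2) + 10*(44 - 1*73) = 1/9 + 10*(44 - 73) = ⅑ + 10*(-29) = ⅑ - 290 = -2609/9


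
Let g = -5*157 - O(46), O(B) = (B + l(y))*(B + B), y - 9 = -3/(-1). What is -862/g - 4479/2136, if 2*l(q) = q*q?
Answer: -16766269/8288392 ≈ -2.0229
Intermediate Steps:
y = 12 (y = 9 - 3/(-1) = 9 - 3*(-1) = 9 + 3 = 12)
l(q) = q²/2 (l(q) = (q*q)/2 = q²/2)
O(B) = 2*B*(72 + B) (O(B) = (B + (½)*12²)*(B + B) = (B + (½)*144)*(2*B) = (B + 72)*(2*B) = (72 + B)*(2*B) = 2*B*(72 + B))
g = -11641 (g = -5*157 - 2*46*(72 + 46) = -785 - 2*46*118 = -785 - 1*10856 = -785 - 10856 = -11641)
-862/g - 4479/2136 = -862/(-11641) - 4479/2136 = -862*(-1/11641) - 4479*1/2136 = 862/11641 - 1493/712 = -16766269/8288392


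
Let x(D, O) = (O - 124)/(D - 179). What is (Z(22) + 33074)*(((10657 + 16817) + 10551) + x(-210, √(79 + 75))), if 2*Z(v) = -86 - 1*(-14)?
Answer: 488693107262/389 - 33038*√154/389 ≈ 1.2563e+9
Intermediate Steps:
Z(v) = -36 (Z(v) = (-86 - 1*(-14))/2 = (-86 + 14)/2 = (½)*(-72) = -36)
x(D, O) = (-124 + O)/(-179 + D)
(Z(22) + 33074)*(((10657 + 16817) + 10551) + x(-210, √(79 + 75))) = (-36 + 33074)*(((10657 + 16817) + 10551) + (-124 + √(79 + 75))/(-179 - 210)) = 33038*((27474 + 10551) + (-124 + √154)/(-389)) = 33038*(38025 - (-124 + √154)/389) = 33038*(38025 + (124/389 - √154/389)) = 33038*(14791849/389 - √154/389) = 488693107262/389 - 33038*√154/389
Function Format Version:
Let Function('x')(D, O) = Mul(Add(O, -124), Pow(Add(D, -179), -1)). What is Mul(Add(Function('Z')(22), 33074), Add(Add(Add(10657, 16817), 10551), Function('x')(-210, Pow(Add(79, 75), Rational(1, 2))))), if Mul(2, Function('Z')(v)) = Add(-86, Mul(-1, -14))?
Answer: Add(Rational(488693107262, 389), Mul(Rational(-33038, 389), Pow(154, Rational(1, 2)))) ≈ 1.2563e+9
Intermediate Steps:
Function('Z')(v) = -36 (Function('Z')(v) = Mul(Rational(1, 2), Add(-86, Mul(-1, -14))) = Mul(Rational(1, 2), Add(-86, 14)) = Mul(Rational(1, 2), -72) = -36)
Function('x')(D, O) = Mul(Pow(Add(-179, D), -1), Add(-124, O)) (Function('x')(D, O) = Mul(Add(-124, O), Pow(Add(-179, D), -1)) = Mul(Pow(Add(-179, D), -1), Add(-124, O)))
Mul(Add(Function('Z')(22), 33074), Add(Add(Add(10657, 16817), 10551), Function('x')(-210, Pow(Add(79, 75), Rational(1, 2))))) = Mul(Add(-36, 33074), Add(Add(Add(10657, 16817), 10551), Mul(Pow(Add(-179, -210), -1), Add(-124, Pow(Add(79, 75), Rational(1, 2)))))) = Mul(33038, Add(Add(27474, 10551), Mul(Pow(-389, -1), Add(-124, Pow(154, Rational(1, 2)))))) = Mul(33038, Add(38025, Mul(Rational(-1, 389), Add(-124, Pow(154, Rational(1, 2)))))) = Mul(33038, Add(38025, Add(Rational(124, 389), Mul(Rational(-1, 389), Pow(154, Rational(1, 2)))))) = Mul(33038, Add(Rational(14791849, 389), Mul(Rational(-1, 389), Pow(154, Rational(1, 2))))) = Add(Rational(488693107262, 389), Mul(Rational(-33038, 389), Pow(154, Rational(1, 2))))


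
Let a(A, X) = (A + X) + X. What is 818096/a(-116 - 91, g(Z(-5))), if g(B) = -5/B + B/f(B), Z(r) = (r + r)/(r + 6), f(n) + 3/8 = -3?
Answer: -11044296/2701 ≈ -4089.0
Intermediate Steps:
f(n) = -27/8 (f(n) = -3/8 - 3 = -27/8)
Z(r) = 2*r/(6 + r) (Z(r) = (2*r)/(6 + r) = 2*r/(6 + r))
g(B) = -5/B - 8*B/27 (g(B) = -5/B + B/(-27/8) = -5/B + B*(-8/27) = -5/B - 8*B/27)
a(A, X) = A + 2*X
818096/a(-116 - 91, g(Z(-5))) = 818096/((-116 - 91) + 2*(-5/(2*(-5)/(6 - 5)) - 16*(-5)/(27*(6 - 5)))) = 818096/(-207 + 2*(-5/(2*(-5)/1) - 16*(-5)/(27*1))) = 818096/(-207 + 2*(-5/(2*(-5)*1) - 16*(-5)/27)) = 818096/(-207 + 2*(-5/(-10) - 8/27*(-10))) = 818096/(-207 + 2*(-5*(-⅒) + 80/27)) = 818096/(-207 + 2*(½ + 80/27)) = 818096/(-207 + 2*(187/54)) = 818096/(-207 + 187/27) = 818096/(-5402/27) = 818096*(-27/5402) = -11044296/2701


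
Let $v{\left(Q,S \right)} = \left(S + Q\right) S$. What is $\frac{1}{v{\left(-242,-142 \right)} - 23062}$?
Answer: $\frac{1}{31466} \approx 3.178 \cdot 10^{-5}$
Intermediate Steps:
$v{\left(Q,S \right)} = S \left(Q + S\right)$ ($v{\left(Q,S \right)} = \left(Q + S\right) S = S \left(Q + S\right)$)
$\frac{1}{v{\left(-242,-142 \right)} - 23062} = \frac{1}{- 142 \left(-242 - 142\right) - 23062} = \frac{1}{\left(-142\right) \left(-384\right) - 23062} = \frac{1}{54528 - 23062} = \frac{1}{31466}$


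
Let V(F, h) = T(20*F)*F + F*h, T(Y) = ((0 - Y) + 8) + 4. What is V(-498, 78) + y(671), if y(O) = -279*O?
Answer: -5192109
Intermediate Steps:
T(Y) = 12 - Y (T(Y) = (-Y + 8) + 4 = (8 - Y) + 4 = 12 - Y)
V(F, h) = F*h + F*(12 - 20*F) (V(F, h) = (12 - 20*F)*F + F*h = F*(12 - 20*F) + F*h = F*h + F*(12 - 20*F))
V(-498, 78) + y(671) = -498*(12 + 78 - 20*(-498)) - 279*671 = -498*(12 + 78 + 9960) - 187209 = -498*10050 - 187209 = -5004900 - 187209 = -5192109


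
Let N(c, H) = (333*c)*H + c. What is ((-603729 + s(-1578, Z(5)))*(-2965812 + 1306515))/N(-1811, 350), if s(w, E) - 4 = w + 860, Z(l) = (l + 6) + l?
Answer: -1002950456571/211073861 ≈ -4751.7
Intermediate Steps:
Z(l) = 6 + 2*l (Z(l) = (6 + l) + l = 6 + 2*l)
s(w, E) = 864 + w (s(w, E) = 4 + (w + 860) = 4 + (860 + w) = 864 + w)
N(c, H) = c + 333*H*c (N(c, H) = 333*H*c + c = c + 333*H*c)
((-603729 + s(-1578, Z(5)))*(-2965812 + 1306515))/N(-1811, 350) = ((-603729 + (864 - 1578))*(-2965812 + 1306515))/((-1811*(1 + 333*350))) = ((-603729 - 714)*(-1659297))/((-1811*(1 + 116550))) = (-604443*(-1659297))/((-1811*116551)) = 1002950456571/(-211073861) = 1002950456571*(-1/211073861) = -1002950456571/211073861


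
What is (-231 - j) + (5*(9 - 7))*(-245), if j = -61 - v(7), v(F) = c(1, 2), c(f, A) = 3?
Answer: -2617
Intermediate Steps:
v(F) = 3
j = -64 (j = -61 - 1*3 = -61 - 3 = -64)
(-231 - j) + (5*(9 - 7))*(-245) = (-231 - 1*(-64)) + (5*(9 - 7))*(-245) = (-231 + 64) + (5*2)*(-245) = -167 + 10*(-245) = -167 - 2450 = -2617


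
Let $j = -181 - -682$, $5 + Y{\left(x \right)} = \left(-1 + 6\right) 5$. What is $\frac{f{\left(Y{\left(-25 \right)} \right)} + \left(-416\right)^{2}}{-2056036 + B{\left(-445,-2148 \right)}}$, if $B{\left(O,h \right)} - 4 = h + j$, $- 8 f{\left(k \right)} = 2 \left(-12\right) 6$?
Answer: $- \frac{173074}{2057679} \approx -0.084111$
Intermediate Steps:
$Y{\left(x \right)} = 20$ ($Y{\left(x \right)} = -5 + \left(-1 + 6\right) 5 = -5 + 5 \cdot 5 = -5 + 25 = 20$)
$j = 501$ ($j = -181 + 682 = 501$)
$f{\left(k \right)} = 18$ ($f{\left(k \right)} = - \frac{2 \left(-12\right) 6}{8} = - \frac{\left(-24\right) 6}{8} = \left(- \frac{1}{8}\right) \left(-144\right) = 18$)
$B{\left(O,h \right)} = 505 + h$ ($B{\left(O,h \right)} = 4 + \left(h + 501\right) = 4 + \left(501 + h\right) = 505 + h$)
$\frac{f{\left(Y{\left(-25 \right)} \right)} + \left(-416\right)^{2}}{-2056036 + B{\left(-445,-2148 \right)}} = \frac{18 + \left(-416\right)^{2}}{-2056036 + \left(505 - 2148\right)} = \frac{18 + 173056}{-2056036 - 1643} = \frac{173074}{-2057679} = 173074 \left(- \frac{1}{2057679}\right) = - \frac{173074}{2057679}$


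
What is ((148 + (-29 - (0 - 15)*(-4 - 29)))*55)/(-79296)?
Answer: 2585/9912 ≈ 0.26080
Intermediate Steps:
((148 + (-29 - (0 - 15)*(-4 - 29)))*55)/(-79296) = ((148 + (-29 - (-15)*(-33)))*55)*(-1/79296) = ((148 + (-29 - 1*495))*55)*(-1/79296) = ((148 + (-29 - 495))*55)*(-1/79296) = ((148 - 524)*55)*(-1/79296) = -376*55*(-1/79296) = -20680*(-1/79296) = 2585/9912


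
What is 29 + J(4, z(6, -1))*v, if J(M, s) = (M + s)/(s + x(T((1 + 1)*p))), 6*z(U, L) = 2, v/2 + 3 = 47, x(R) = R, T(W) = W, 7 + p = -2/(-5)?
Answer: -123/193 ≈ -0.63731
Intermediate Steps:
p = -33/5 (p = -7 - 2/(-5) = -7 - 2*(-1/5) = -7 + 2/5 = -33/5 ≈ -6.6000)
v = 88 (v = -6 + 2*47 = -6 + 94 = 88)
z(U, L) = 1/3 (z(U, L) = (1/6)*2 = 1/3)
J(M, s) = (M + s)/(-66/5 + s) (J(M, s) = (M + s)/(s + (1 + 1)*(-33/5)) = (M + s)/(s + 2*(-33/5)) = (M + s)/(s - 66/5) = (M + s)/(-66/5 + s))
29 + J(4, z(6, -1))*v = 29 + (5*(4 + 1/3)/(-66 + 5*(1/3)))*88 = 29 + (5*(13/3)/(-66 + 5/3))*88 = 29 + (5*(13/3)/(-193/3))*88 = 29 + (5*(-3/193)*(13/3))*88 = 29 - 65/193*88 = 29 - 5720/193 = -123/193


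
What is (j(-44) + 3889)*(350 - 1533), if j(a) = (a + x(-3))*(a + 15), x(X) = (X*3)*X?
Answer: -5183906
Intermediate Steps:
x(X) = 3*X² (x(X) = (3*X)*X = 3*X²)
j(a) = (15 + a)*(27 + a) (j(a) = (a + 3*(-3)²)*(a + 15) = (a + 3*9)*(15 + a) = (a + 27)*(15 + a) = (27 + a)*(15 + a) = (15 + a)*(27 + a))
(j(-44) + 3889)*(350 - 1533) = ((405 + (-44)² + 42*(-44)) + 3889)*(350 - 1533) = ((405 + 1936 - 1848) + 3889)*(-1183) = (493 + 3889)*(-1183) = 4382*(-1183) = -5183906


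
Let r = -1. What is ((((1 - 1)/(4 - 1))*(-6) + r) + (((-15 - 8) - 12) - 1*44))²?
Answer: 6400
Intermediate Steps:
((((1 - 1)/(4 - 1))*(-6) + r) + (((-15 - 8) - 12) - 1*44))² = ((((1 - 1)/(4 - 1))*(-6) - 1) + (((-15 - 8) - 12) - 1*44))² = (((0/3)*(-6) - 1) + ((-23 - 12) - 44))² = (((0*(⅓))*(-6) - 1) + (-35 - 44))² = ((0*(-6) - 1) - 79)² = ((0 - 1) - 79)² = (-1 - 79)² = (-80)² = 6400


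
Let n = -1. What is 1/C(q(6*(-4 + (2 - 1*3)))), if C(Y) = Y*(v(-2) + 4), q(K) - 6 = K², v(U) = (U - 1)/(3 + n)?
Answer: 1/2265 ≈ 0.00044150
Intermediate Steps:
v(U) = -½ + U/2 (v(U) = (U - 1)/(3 - 1) = (-1 + U)/2 = (-1 + U)*(½) = -½ + U/2)
q(K) = 6 + K²
C(Y) = 5*Y/2 (C(Y) = Y*((-½ + (½)*(-2)) + 4) = Y*((-½ - 1) + 4) = Y*(-3/2 + 4) = Y*(5/2) = 5*Y/2)
1/C(q(6*(-4 + (2 - 1*3)))) = 1/(5*(6 + (6*(-4 + (2 - 1*3)))²)/2) = 1/(5*(6 + (6*(-4 + (2 - 3)))²)/2) = 1/(5*(6 + (6*(-4 - 1))²)/2) = 1/(5*(6 + (6*(-5))²)/2) = 1/(5*(6 + (-30)²)/2) = 1/(5*(6 + 900)/2) = 1/((5/2)*906) = 1/2265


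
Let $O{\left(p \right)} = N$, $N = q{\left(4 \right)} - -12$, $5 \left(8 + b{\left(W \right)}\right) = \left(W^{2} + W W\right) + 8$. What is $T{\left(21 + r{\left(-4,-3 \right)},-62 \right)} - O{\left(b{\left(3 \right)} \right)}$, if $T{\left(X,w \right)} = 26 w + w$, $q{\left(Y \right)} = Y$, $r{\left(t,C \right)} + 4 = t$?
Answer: $-1690$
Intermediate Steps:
$b{\left(W \right)} = - \frac{32}{5} + \frac{2 W^{2}}{5}$ ($b{\left(W \right)} = -8 + \frac{\left(W^{2} + W W\right) + 8}{5} = -8 + \frac{\left(W^{2} + W^{2}\right) + 8}{5} = -8 + \frac{2 W^{2} + 8}{5} = -8 + \frac{8 + 2 W^{2}}{5} = -8 + \left(\frac{8}{5} + \frac{2 W^{2}}{5}\right) = - \frac{32}{5} + \frac{2 W^{2}}{5}$)
$r{\left(t,C \right)} = -4 + t$
$T{\left(X,w \right)} = 27 w$
$N = 16$ ($N = 4 - -12 = 4 + 12 = 16$)
$O{\left(p \right)} = 16$
$T{\left(21 + r{\left(-4,-3 \right)},-62 \right)} - O{\left(b{\left(3 \right)} \right)} = 27 \left(-62\right) - 16 = -1674 - 16 = -1690$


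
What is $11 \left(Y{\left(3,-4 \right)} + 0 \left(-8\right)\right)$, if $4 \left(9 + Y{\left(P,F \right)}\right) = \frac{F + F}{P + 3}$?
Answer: $- \frac{308}{3} \approx -102.67$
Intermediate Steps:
$Y{\left(P,F \right)} = -9 + \frac{F}{2 \left(3 + P\right)}$ ($Y{\left(P,F \right)} = -9 + \frac{\left(F + F\right) \frac{1}{P + 3}}{4} = -9 + \frac{2 F \frac{1}{3 + P}}{4} = -9 + \frac{F}{2 \left(3 + P\right)}$)
$11 \left(Y{\left(3,-4 \right)} + 0 \left(-8\right)\right) = 11 \left(\frac{-54 - 4 - 54}{2 \left(3 + 3\right)} + 0 \left(-8\right)\right) = 11 \left(\frac{-54 - 4 - 54}{2 \cdot 6} + 0\right) = 11 \left(\frac{1}{2} \cdot \frac{1}{6} \left(-112\right) + 0\right) = 11 \left(- \frac{28}{3} + 0\right) = 11 \left(- \frac{28}{3}\right) = - \frac{308}{3}$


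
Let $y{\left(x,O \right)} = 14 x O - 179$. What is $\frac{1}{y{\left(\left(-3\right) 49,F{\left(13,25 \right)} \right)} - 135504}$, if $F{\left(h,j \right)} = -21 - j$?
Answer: $- \frac{1}{41015} \approx -2.4381 \cdot 10^{-5}$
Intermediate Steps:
$y{\left(x,O \right)} = -179 + 14 O x$ ($y{\left(x,O \right)} = 14 O x - 179 = -179 + 14 O x$)
$\frac{1}{y{\left(\left(-3\right) 49,F{\left(13,25 \right)} \right)} - 135504} = \frac{1}{\left(-179 + 14 \left(-21 - 25\right) \left(\left(-3\right) 49\right)\right) - 135504} = \frac{1}{\left(-179 + 14 \left(-21 - 25\right) \left(-147\right)\right) - 135504} = \frac{1}{\left(-179 + 14 \left(-46\right) \left(-147\right)\right) - 135504} = \frac{1}{\left(-179 + 94668\right) - 135504} = \frac{1}{94489 - 135504} = \frac{1}{-41015} = - \frac{1}{41015}$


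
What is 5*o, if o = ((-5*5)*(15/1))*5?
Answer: -9375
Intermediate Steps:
o = -1875 (o = -375*5 = -1875)
5*o = 5*(-1875) = -9375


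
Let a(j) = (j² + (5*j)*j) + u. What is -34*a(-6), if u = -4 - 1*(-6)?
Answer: -7412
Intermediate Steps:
u = 2 (u = -4 + 6 = 2)
a(j) = 2 + 6*j² (a(j) = (j² + (5*j)*j) + 2 = (j² + 5*j²) + 2 = 6*j² + 2 = 2 + 6*j²)
-34*a(-6) = -34*(2 + 6*(-6)²) = -34*(2 + 6*36) = -34*(2 + 216) = -34*218 = -7412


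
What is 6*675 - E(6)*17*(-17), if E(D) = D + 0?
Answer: 5784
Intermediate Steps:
E(D) = D
6*675 - E(6)*17*(-17) = 6*675 - 6*17*(-17) = 4050 - 102*(-17) = 4050 - 1*(-1734) = 4050 + 1734 = 5784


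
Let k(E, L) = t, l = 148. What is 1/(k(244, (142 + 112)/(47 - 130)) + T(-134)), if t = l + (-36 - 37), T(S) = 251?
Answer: 1/326 ≈ 0.0030675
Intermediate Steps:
t = 75 (t = 148 + (-36 - 37) = 148 - 73 = 75)
k(E, L) = 75
1/(k(244, (142 + 112)/(47 - 130)) + T(-134)) = 1/(75 + 251) = 1/326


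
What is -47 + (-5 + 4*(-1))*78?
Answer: -749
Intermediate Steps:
-47 + (-5 + 4*(-1))*78 = -47 + (-5 - 4)*78 = -47 - 9*78 = -47 - 702 = -749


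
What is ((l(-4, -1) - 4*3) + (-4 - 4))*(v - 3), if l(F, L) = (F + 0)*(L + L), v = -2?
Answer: 60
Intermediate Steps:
l(F, L) = 2*F*L (l(F, L) = F*(2*L) = 2*F*L)
((l(-4, -1) - 4*3) + (-4 - 4))*(v - 3) = ((2*(-4)*(-1) - 4*3) + (-4 - 4))*(-2 - 3) = ((8 - 12) - 8)*(-5) = (-4 - 8)*(-5) = -12*(-5) = 60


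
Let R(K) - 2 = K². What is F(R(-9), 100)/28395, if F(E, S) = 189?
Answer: 21/3155 ≈ 0.0066561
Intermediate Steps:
R(K) = 2 + K²
F(R(-9), 100)/28395 = 189/28395 = 189*(1/28395) = 21/3155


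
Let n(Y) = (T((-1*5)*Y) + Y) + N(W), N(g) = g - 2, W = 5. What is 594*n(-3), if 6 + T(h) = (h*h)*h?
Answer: 2001186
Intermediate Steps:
N(g) = -2 + g
T(h) = -6 + h**3 (T(h) = -6 + (h*h)*h = -6 + h**2*h = -6 + h**3)
n(Y) = -3 + Y - 125*Y**3 (n(Y) = ((-6 + ((-1*5)*Y)**3) + Y) + (-2 + 5) = ((-6 + (-5*Y)**3) + Y) + 3 = ((-6 - 125*Y**3) + Y) + 3 = (-6 + Y - 125*Y**3) + 3 = -3 + Y - 125*Y**3)
594*n(-3) = 594*(-3 - 3 - 125*(-3)**3) = 594*(-3 - 3 - 125*(-27)) = 594*(-3 - 3 + 3375) = 594*3369 = 2001186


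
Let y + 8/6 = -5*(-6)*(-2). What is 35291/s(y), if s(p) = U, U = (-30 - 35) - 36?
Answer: -35291/101 ≈ -349.42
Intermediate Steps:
U = -101 (U = -65 - 36 = -101)
y = -184/3 (y = -4/3 - 5*(-6)*(-2) = -4/3 + 30*(-2) = -4/3 - 60 = -184/3 ≈ -61.333)
s(p) = -101
35291/s(y) = 35291/(-101) = 35291*(-1/101) = -35291/101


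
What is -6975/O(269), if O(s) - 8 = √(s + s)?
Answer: 9300/79 - 2325*√538/158 ≈ -223.59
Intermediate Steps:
O(s) = 8 + √2*√s (O(s) = 8 + √(s + s) = 8 + √(2*s) = 8 + √2*√s)
-6975/O(269) = -6975/(8 + √2*√269) = -6975/(8 + √538)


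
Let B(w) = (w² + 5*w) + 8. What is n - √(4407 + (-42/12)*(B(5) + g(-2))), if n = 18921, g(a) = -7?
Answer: 18921 - √16914/2 ≈ 18856.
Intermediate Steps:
B(w) = 8 + w² + 5*w
n - √(4407 + (-42/12)*(B(5) + g(-2))) = 18921 - √(4407 + (-42/12)*((8 + 5² + 5*5) - 7)) = 18921 - √(4407 + (-42*1/12)*((8 + 25 + 25) - 7)) = 18921 - √(4407 - 7*(58 - 7)/2) = 18921 - √(4407 - 7/2*51) = 18921 - √(4407 - 357/2) = 18921 - √(8457/2) = 18921 - √16914/2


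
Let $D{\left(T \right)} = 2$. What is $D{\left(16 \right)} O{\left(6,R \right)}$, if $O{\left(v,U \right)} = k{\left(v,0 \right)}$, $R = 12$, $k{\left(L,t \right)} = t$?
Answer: $0$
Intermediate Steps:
$O{\left(v,U \right)} = 0$
$D{\left(16 \right)} O{\left(6,R \right)} = 2 \cdot 0 = 0$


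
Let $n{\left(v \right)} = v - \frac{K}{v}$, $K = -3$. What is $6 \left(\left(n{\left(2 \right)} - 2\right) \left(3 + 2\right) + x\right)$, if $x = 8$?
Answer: $93$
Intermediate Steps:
$n{\left(v \right)} = v + \frac{3}{v}$ ($n{\left(v \right)} = v - - \frac{3}{v} = v + \frac{3}{v}$)
$6 \left(\left(n{\left(2 \right)} - 2\right) \left(3 + 2\right) + x\right) = 6 \left(\left(\left(2 + \frac{3}{2}\right) - 2\right) \left(3 + 2\right) + 8\right) = 6 \left(\left(\left(2 + 3 \cdot \frac{1}{2}\right) - 2\right) 5 + 8\right) = 6 \left(\left(\left(2 + \frac{3}{2}\right) - 2\right) 5 + 8\right) = 6 \left(\left(\frac{7}{2} - 2\right) 5 + 8\right) = 6 \left(\frac{3}{2} \cdot 5 + 8\right) = 6 \left(\frac{15}{2} + 8\right) = 6 \cdot \frac{31}{2} = 93$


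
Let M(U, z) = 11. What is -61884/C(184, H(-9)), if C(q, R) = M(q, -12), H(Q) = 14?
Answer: -61884/11 ≈ -5625.8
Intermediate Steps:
C(q, R) = 11
-61884/C(184, H(-9)) = -61884/11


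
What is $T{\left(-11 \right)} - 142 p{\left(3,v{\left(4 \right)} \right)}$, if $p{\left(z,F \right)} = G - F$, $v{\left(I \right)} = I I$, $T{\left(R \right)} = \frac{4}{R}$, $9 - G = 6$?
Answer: $\frac{20302}{11} \approx 1845.6$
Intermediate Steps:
$G = 3$ ($G = 9 - 6 = 3$)
$v{\left(I \right)} = I^{2}$
$p{\left(z,F \right)} = 3 - F$
$T{\left(-11 \right)} - 142 p{\left(3,v{\left(4 \right)} \right)} = \frac{4}{-11} - 142 \left(3 - 4^{2}\right) = 4 \left(- \frac{1}{11}\right) - 142 \left(3 - 16\right) = - \frac{4}{11} - 142 \left(3 - 16\right) = - \frac{4}{11} - -1846 = - \frac{4}{11} + 1846 = \frac{20302}{11}$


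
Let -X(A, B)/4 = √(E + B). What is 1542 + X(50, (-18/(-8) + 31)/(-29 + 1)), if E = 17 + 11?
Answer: 1542 - √429 ≈ 1521.3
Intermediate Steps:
E = 28
X(A, B) = -4*√(28 + B)
1542 + X(50, (-18/(-8) + 31)/(-29 + 1)) = 1542 - 4*√(28 + (-18/(-8) + 31)/(-29 + 1)) = 1542 - 4*√(28 + (-18*(-⅛) + 31)/(-28)) = 1542 - 4*√(28 + (9/4 + 31)*(-1/28)) = 1542 - 4*√(28 + (133/4)*(-1/28)) = 1542 - 4*√(28 - 19/16) = 1542 - √429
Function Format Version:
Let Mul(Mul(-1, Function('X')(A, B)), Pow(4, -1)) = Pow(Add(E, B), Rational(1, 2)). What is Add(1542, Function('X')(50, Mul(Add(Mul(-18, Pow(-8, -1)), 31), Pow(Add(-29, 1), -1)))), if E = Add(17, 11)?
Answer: Add(1542, Mul(-1, Pow(429, Rational(1, 2)))) ≈ 1521.3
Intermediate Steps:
E = 28
Function('X')(A, B) = Mul(-4, Pow(Add(28, B), Rational(1, 2)))
Add(1542, Function('X')(50, Mul(Add(Mul(-18, Pow(-8, -1)), 31), Pow(Add(-29, 1), -1)))) = Add(1542, Mul(-4, Pow(Add(28, Mul(Add(Mul(-18, Pow(-8, -1)), 31), Pow(Add(-29, 1), -1))), Rational(1, 2)))) = Add(1542, Mul(-4, Pow(Add(28, Mul(Add(Mul(-18, Rational(-1, 8)), 31), Pow(-28, -1))), Rational(1, 2)))) = Add(1542, Mul(-4, Pow(Add(28, Mul(Add(Rational(9, 4), 31), Rational(-1, 28))), Rational(1, 2)))) = Add(1542, Mul(-4, Pow(Add(28, Mul(Rational(133, 4), Rational(-1, 28))), Rational(1, 2)))) = Add(1542, Mul(-4, Pow(Add(28, Rational(-19, 16)), Rational(1, 2)))) = Add(1542, Mul(-4, Pow(Rational(429, 16), Rational(1, 2)))) = Add(1542, Mul(-4, Mul(Rational(1, 4), Pow(429, Rational(1, 2))))) = Add(1542, Mul(-1, Pow(429, Rational(1, 2))))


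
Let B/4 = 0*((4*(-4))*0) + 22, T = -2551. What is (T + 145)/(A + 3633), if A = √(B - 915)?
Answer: -4370499/6599758 + 1203*I*√827/6599758 ≈ -0.66222 + 0.0052419*I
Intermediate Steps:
B = 88 (B = 4*(0*((4*(-4))*0) + 22) = 4*(0*(-16*0) + 22) = 4*(0*0 + 22) = 4*(0 + 22) = 4*22 = 88)
A = I*√827 (A = √(88 - 915) = √(-827) = I*√827 ≈ 28.758*I)
(T + 145)/(A + 3633) = (-2551 + 145)/(I*√827 + 3633) = -2406/(3633 + I*√827)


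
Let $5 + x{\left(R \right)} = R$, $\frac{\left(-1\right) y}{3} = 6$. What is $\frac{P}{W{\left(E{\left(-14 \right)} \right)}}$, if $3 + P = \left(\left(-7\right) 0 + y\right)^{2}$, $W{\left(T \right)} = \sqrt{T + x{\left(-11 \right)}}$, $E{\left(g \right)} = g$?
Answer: $- \frac{107 i \sqrt{30}}{10} \approx - 58.606 i$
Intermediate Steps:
$y = -18$ ($y = \left(-3\right) 6 = -18$)
$x{\left(R \right)} = -5 + R$
$W{\left(T \right)} = \sqrt{-16 + T}$ ($W{\left(T \right)} = \sqrt{T - 16} = \sqrt{-16 + T}$)
$P = 321$ ($P = -3 + \left(\left(-7\right) 0 - 18\right)^{2} = -3 + \left(0 - 18\right)^{2} = -3 + \left(-18\right)^{2} = -3 + 324 = 321$)
$\frac{P}{W{\left(E{\left(-14 \right)} \right)}} = \frac{321}{\sqrt{-16 - 14}} = \frac{321}{\sqrt{-30}} = \frac{321}{i \sqrt{30}} = 321 \left(- \frac{i \sqrt{30}}{30}\right) = - \frac{107 i \sqrt{30}}{10}$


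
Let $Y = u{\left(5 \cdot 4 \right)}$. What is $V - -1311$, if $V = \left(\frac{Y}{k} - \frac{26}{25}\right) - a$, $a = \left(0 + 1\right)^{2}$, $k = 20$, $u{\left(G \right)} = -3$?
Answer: $\frac{130881}{100} \approx 1308.8$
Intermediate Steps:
$a = 1$ ($a = 1^{2} = 1$)
$Y = -3$
$V = - \frac{219}{100}$ ($V = \left(- \frac{3}{20} - \frac{26}{25}\right) - 1 = - \frac{119}{100} - 1 = - \frac{219}{100} \approx -2.19$)
$V - -1311 = - \frac{219}{100} - -1311 = - \frac{219}{100} + 1311 = \frac{130881}{100}$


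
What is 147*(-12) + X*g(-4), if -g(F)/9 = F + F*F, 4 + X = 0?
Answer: -1332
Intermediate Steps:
X = -4 (X = -4 + 0 = -4)
g(F) = -9*F - 9*F² (g(F) = -9*(F + F*F) = -9*(F + F²) = -9*F - 9*F²)
147*(-12) + X*g(-4) = 147*(-12) - (-36)*(-4)*(1 - 4) = -1764 - (-36)*(-4)*(-3) = -1764 - 4*(-108) = -1764 + 432 = -1332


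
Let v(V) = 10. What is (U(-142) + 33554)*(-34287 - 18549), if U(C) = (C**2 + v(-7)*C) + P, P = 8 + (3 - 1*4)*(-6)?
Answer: -2763956832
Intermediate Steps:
P = 14 (P = 8 + (3 - 4)*(-6) = 8 - 1*(-6) = 8 + 6 = 14)
U(C) = 14 + C**2 + 10*C (U(C) = (C**2 + 10*C) + 14 = 14 + C**2 + 10*C)
(U(-142) + 33554)*(-34287 - 18549) = ((14 + (-142)**2 + 10*(-142)) + 33554)*(-34287 - 18549) = ((14 + 20164 - 1420) + 33554)*(-52836) = (18758 + 33554)*(-52836) = 52312*(-52836) = -2763956832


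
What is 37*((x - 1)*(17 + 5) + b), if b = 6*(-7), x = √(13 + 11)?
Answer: -2368 + 1628*√6 ≈ 1619.8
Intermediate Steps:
x = 2*√6 (x = √24 = 2*√6 ≈ 4.8990)
b = -42
37*((x - 1)*(17 + 5) + b) = 37*((2*√6 - 1)*(17 + 5) - 42) = 37*((-1 + 2*√6)*22 - 42) = 37*((-22 + 44*√6) - 42) = 37*(-64 + 44*√6) = -2368 + 1628*√6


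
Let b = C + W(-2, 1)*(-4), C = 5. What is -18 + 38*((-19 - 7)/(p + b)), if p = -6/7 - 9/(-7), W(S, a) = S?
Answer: -4304/47 ≈ -91.574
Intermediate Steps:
p = 3/7 (p = -6*⅐ - 9*(-⅐) = -6/7 + 9/7 = 3/7 ≈ 0.42857)
b = 13 (b = 5 - 2*(-4) = 5 + 8 = 13)
-18 + 38*((-19 - 7)/(p + b)) = -18 + 38*((-19 - 7)/(3/7 + 13)) = -18 + 38*(-26/94/7) = -18 + 38*(-26*7/94) = -18 + 38*(-91/47) = -18 - 3458/47 = -4304/47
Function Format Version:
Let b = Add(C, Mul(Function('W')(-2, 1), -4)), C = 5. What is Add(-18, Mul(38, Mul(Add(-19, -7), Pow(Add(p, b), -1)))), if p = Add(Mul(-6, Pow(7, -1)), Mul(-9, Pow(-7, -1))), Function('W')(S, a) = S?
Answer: Rational(-4304, 47) ≈ -91.574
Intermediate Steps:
p = Rational(3, 7) (p = Add(Mul(-6, Rational(1, 7)), Mul(-9, Rational(-1, 7))) = Add(Rational(-6, 7), Rational(9, 7)) = Rational(3, 7) ≈ 0.42857)
b = 13 (b = Add(5, Mul(-2, -4)) = Add(5, 8) = 13)
Add(-18, Mul(38, Mul(Add(-19, -7), Pow(Add(p, b), -1)))) = Add(-18, Mul(38, Mul(Add(-19, -7), Pow(Add(Rational(3, 7), 13), -1)))) = Add(-18, Mul(38, Mul(-26, Pow(Rational(94, 7), -1)))) = Add(-18, Mul(38, Mul(-26, Rational(7, 94)))) = Add(-18, Mul(38, Rational(-91, 47))) = Add(-18, Rational(-3458, 47)) = Rational(-4304, 47)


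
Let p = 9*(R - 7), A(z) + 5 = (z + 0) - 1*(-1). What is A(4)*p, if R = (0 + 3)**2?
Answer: 0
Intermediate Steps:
A(z) = -4 + z (A(z) = -5 + ((z + 0) - 1*(-1)) = -5 + (z + 1) = -5 + (1 + z) = -4 + z)
R = 9 (R = 3**2 = 9)
p = 18 (p = 9*(9 - 7) = 9*2 = 18)
A(4)*p = (-4 + 4)*18 = 0*18 = 0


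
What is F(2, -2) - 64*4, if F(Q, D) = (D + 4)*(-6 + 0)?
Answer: -268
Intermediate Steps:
F(Q, D) = -24 - 6*D (F(Q, D) = (4 + D)*(-6) = -24 - 6*D)
F(2, -2) - 64*4 = (-24 - 6*(-2)) - 64*4 = (-24 + 12) - 256 = -12 - 256 = -268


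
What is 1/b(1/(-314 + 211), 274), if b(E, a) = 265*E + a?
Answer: 103/27957 ≈ 0.0036842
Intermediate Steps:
b(E, a) = a + 265*E
1/b(1/(-314 + 211), 274) = 1/(274 + 265/(-314 + 211)) = 1/(274 + 265/(-103)) = 1/(274 + 265*(-1/103)) = 1/(274 - 265/103) = 1/(27957/103) = 103/27957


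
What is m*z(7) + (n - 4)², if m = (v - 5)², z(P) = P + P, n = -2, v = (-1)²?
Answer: 260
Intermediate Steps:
v = 1
z(P) = 2*P
m = 16 (m = (1 - 5)² = (-4)² = 16)
m*z(7) + (n - 4)² = 16*(2*7) + (-2 - 4)² = 16*14 + (-6)² = 224 + 36 = 260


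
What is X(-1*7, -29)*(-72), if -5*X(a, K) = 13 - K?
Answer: 3024/5 ≈ 604.80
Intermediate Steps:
X(a, K) = -13/5 + K/5 (X(a, K) = -(13 - K)/5 = -13/5 + K/5)
X(-1*7, -29)*(-72) = (-13/5 + (1/5)*(-29))*(-72) = (-13/5 - 29/5)*(-72) = -42/5*(-72) = 3024/5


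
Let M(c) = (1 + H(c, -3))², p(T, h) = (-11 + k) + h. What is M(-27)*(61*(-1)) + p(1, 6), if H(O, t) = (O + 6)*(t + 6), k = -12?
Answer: -234501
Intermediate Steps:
H(O, t) = (6 + O)*(6 + t)
p(T, h) = -23 + h (p(T, h) = (-11 - 12) + h = -23 + h)
M(c) = (19 + 3*c)² (M(c) = (1 + (36 + 6*c + 6*(-3) + c*(-3)))² = (1 + (36 + 6*c - 18 - 3*c))² = (1 + (18 + 3*c))² = (19 + 3*c)²)
M(-27)*(61*(-1)) + p(1, 6) = (19 + 3*(-27))²*(61*(-1)) + (-23 + 6) = (19 - 81)²*(-61) - 17 = (-62)²*(-61) - 17 = 3844*(-61) - 17 = -234484 - 17 = -234501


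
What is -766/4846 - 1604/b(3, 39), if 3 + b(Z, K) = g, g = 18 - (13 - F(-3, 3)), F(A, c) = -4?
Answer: 1942863/2423 ≈ 801.84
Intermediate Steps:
g = 1 (g = 18 - (13 - 1*(-4)) = 18 - (13 + 4) = 18 - 1*17 = 18 - 17 = 1)
b(Z, K) = -2 (b(Z, K) = -3 + 1 = -2)
-766/4846 - 1604/b(3, 39) = -766/4846 - 1604/(-2) = -766*1/4846 - 1604*(-½) = -383/2423 + 802 = 1942863/2423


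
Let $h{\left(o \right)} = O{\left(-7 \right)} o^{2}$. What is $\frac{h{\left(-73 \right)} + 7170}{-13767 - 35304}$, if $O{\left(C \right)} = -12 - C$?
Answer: $\frac{19475}{49071} \approx 0.39687$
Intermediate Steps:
$h{\left(o \right)} = - 5 o^{2}$ ($h{\left(o \right)} = \left(-12 - -7\right) o^{2} = \left(-12 + 7\right) o^{2} = - 5 o^{2}$)
$\frac{h{\left(-73 \right)} + 7170}{-13767 - 35304} = \frac{- 5 \left(-73\right)^{2} + 7170}{-13767 - 35304} = \frac{\left(-5\right) 5329 + 7170}{-49071} = \left(-26645 + 7170\right) \left(- \frac{1}{49071}\right) = \left(-19475\right) \left(- \frac{1}{49071}\right) = \frac{19475}{49071}$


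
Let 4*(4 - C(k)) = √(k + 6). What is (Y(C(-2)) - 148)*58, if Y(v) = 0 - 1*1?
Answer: -8642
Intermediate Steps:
C(k) = 4 - √(6 + k)/4 (C(k) = 4 - √(k + 6)/4 = 4 - √(6 + k)/4)
Y(v) = -1 (Y(v) = 0 - 1 = -1)
(Y(C(-2)) - 148)*58 = (-1 - 148)*58 = -149*58 = -8642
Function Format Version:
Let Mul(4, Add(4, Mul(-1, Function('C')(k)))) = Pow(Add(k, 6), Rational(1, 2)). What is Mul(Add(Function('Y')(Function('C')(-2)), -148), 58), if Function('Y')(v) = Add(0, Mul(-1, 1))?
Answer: -8642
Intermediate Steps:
Function('C')(k) = Add(4, Mul(Rational(-1, 4), Pow(Add(6, k), Rational(1, 2)))) (Function('C')(k) = Add(4, Mul(Rational(-1, 4), Pow(Add(k, 6), Rational(1, 2)))) = Add(4, Mul(Rational(-1, 4), Pow(Add(6, k), Rational(1, 2)))))
Function('Y')(v) = -1 (Function('Y')(v) = Add(0, -1) = -1)
Mul(Add(Function('Y')(Function('C')(-2)), -148), 58) = Mul(Add(-1, -148), 58) = Mul(-149, 58) = -8642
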